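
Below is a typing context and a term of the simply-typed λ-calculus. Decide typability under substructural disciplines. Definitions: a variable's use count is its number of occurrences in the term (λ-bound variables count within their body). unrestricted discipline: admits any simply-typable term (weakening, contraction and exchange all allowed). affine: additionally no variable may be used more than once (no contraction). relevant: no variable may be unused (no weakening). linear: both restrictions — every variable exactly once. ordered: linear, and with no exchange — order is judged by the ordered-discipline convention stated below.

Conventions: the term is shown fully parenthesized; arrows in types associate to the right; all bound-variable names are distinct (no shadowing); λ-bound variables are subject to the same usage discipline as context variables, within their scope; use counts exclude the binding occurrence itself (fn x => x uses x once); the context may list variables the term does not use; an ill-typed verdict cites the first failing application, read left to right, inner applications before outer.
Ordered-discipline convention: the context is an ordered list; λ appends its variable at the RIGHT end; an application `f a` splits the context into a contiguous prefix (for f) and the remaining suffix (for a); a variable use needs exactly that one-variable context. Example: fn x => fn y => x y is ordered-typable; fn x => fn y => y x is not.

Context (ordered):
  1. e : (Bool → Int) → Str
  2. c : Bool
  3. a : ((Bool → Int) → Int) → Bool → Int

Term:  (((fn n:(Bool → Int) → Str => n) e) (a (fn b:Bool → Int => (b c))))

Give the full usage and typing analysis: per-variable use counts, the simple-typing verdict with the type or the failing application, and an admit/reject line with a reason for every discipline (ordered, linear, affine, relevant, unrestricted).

variable uses: e: 1; c: 1; a: 1; n [bound]: 1; b [bound]: 1
uses in reading order: n, e, a, b, c
typing: the term checks, with type Str
ordered ✗ (no contiguous prefix/suffix split fits n, e, a, b, c)
linear ✓ (single use per variable (e, c, a, n, b))
affine ✓ (none of e, c, a, n, b used more than once)
relevant ✓ (none of e, c, a, n, b goes unused)
unrestricted ✓ (type-checks (Str) and nothing is barred)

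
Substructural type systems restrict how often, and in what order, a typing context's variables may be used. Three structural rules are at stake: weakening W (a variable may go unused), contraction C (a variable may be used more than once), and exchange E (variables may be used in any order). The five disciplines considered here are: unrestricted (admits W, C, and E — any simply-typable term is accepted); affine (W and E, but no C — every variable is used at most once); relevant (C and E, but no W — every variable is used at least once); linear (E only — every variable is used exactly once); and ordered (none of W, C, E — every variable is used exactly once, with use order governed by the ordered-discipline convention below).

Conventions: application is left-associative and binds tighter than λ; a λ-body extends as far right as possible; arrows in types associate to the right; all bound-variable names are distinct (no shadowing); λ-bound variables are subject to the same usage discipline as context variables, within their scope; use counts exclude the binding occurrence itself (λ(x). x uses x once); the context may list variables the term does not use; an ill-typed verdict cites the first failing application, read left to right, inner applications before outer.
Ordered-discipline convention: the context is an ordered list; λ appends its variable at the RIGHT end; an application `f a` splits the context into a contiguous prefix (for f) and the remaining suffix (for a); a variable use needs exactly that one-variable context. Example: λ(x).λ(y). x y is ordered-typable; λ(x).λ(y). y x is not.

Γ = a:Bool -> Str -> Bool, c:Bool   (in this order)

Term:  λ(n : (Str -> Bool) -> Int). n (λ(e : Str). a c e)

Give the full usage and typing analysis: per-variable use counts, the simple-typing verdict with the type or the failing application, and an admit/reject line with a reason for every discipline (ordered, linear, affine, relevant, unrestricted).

counts: a: 1, c: 1, n (bound): 1, e (bound): 1
left-to-right use order: n, a, c, e
typing: ✓ — ((Str -> Bool) -> Int) -> Int
ordered: ✗ — use order n, a, c, e needs exchange
linear: ✓ — exactly-once usage across a, c, n, e
affine: ✓ — a, c, n, e: no repeats, contraction unneeded
relevant: ✓ — at least one use each (a, c, n, e)
unrestricted: ✓ — simply typable at ((Str -> Bool) -> Int) -> Int; W, C, E all held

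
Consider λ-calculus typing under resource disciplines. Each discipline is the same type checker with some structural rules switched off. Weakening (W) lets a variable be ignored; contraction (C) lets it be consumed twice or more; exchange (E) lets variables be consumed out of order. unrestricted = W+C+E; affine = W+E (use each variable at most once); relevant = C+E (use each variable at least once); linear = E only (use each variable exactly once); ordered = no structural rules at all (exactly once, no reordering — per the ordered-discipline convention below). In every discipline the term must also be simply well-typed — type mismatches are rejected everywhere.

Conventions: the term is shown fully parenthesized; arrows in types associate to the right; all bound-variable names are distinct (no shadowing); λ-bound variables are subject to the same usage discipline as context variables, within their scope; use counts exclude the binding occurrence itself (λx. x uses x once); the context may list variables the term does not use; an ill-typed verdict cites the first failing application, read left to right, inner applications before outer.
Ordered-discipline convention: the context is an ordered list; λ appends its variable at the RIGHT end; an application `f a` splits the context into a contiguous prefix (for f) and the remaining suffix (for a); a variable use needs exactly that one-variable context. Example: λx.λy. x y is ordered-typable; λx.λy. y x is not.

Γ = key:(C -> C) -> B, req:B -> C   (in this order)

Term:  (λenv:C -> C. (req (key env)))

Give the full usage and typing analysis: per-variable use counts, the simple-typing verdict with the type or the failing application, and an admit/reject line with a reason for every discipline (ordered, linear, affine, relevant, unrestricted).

counts: key ×1; req ×1; env (bound) ×1
order of uses: req, key, env
typing: ✓ — (C -> C) -> C
ordered ✗ (needs exchange: uses follow req, key, env)
linear ✓ (each of key, req, env used exactly once)
affine ✓ (none of key, req, env used more than once)
relevant ✓ (every one of key, req, env appears)
unrestricted ✓ (typability at (C -> C) -> C is all that's needed)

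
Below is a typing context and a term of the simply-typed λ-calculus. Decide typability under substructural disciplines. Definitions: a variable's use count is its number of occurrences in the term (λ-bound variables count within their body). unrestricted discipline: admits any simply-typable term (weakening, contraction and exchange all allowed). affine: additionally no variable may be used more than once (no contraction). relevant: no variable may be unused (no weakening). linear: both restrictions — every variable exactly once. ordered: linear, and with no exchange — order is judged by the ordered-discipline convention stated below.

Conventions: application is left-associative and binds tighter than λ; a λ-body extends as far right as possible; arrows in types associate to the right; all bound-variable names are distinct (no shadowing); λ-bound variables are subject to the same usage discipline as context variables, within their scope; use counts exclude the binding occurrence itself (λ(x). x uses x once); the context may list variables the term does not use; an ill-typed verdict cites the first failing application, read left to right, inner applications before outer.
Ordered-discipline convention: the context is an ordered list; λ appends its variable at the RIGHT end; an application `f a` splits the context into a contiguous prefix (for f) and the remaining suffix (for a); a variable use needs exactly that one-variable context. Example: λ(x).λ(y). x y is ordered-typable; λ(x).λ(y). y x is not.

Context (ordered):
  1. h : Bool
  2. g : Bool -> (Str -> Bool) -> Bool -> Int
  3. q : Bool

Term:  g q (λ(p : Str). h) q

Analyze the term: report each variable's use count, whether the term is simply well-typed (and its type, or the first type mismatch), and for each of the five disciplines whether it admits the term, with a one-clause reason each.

usage: h: 1, g: 1, q: 2, p [bound]: 0
order of uses: g, q, h, q
typing: the term checks, with type Int
ordered ✗ (q ×2 used more than once (contraction); needs weakening: p unused)
linear ✗ (q ×2 used more than once (contraction); needs weakening: p unused)
affine ✗ (q ×2 used more than once (contraction))
relevant ✗ (needs weakening: p unused)
unrestricted ✓ (typability at Int is all that's needed)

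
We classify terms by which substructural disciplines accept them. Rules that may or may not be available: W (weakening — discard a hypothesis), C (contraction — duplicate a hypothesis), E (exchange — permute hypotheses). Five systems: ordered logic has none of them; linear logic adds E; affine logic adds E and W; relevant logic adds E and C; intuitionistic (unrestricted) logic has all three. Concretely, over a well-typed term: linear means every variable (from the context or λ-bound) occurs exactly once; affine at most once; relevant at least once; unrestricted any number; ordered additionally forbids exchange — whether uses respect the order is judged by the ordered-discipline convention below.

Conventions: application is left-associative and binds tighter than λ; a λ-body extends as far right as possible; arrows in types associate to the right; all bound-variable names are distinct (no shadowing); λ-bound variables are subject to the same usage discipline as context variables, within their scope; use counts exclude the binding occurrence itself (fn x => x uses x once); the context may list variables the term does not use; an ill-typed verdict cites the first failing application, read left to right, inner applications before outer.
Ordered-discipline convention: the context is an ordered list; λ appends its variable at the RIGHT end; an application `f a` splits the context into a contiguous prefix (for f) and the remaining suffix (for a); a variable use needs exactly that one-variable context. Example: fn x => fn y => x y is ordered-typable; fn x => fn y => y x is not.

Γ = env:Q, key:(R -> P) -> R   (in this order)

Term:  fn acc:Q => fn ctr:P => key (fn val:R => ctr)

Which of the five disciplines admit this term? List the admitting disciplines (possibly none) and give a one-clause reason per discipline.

accepted by: affine, unrestricted
counts: env: 0; key: 1; acc (bound): 0; ctr (bound): 1; val (bound): 0
uses in reading order: key, ctr
typing: ✓ — Q -> P -> R
ordered ✗ (env, acc, val never used (weakening))
linear ✗ (env, acc, val never used (weakening))
affine ✓ (no duplicate uses among env, key, acc, ctr, val)
relevant ✗ (env, acc, val never used (weakening))
unrestricted ✓ (type-checks (Q -> P -> R) and nothing is barred)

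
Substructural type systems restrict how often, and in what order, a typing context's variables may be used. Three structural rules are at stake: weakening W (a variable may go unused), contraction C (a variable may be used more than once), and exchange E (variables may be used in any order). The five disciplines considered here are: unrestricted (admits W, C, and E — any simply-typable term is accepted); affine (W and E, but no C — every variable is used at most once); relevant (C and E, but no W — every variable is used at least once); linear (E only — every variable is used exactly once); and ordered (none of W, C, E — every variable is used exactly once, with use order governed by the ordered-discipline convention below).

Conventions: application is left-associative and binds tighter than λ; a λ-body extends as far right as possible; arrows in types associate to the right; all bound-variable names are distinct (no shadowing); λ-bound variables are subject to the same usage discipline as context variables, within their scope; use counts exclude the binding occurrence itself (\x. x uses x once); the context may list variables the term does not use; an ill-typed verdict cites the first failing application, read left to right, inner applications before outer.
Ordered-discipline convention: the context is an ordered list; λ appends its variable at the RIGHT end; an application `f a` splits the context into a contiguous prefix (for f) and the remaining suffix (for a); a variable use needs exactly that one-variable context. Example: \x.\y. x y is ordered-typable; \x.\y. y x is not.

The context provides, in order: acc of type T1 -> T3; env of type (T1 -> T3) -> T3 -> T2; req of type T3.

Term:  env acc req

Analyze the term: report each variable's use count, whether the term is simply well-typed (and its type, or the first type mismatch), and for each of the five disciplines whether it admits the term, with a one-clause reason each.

use counts: acc ×1, env ×1, req ×1
use order (left to right): env, acc, req
typing: the term checks, with type T2
ordered: ✗, use order env, acc, req needs exchange
linear: ✓, each of acc, env, req used exactly once
affine: ✓, acc, env, req: no repeats, contraction unneeded
relevant: ✓, acc, env, req: all used, weakening unneeded
unrestricted: ✓, simply typable at T2; W, C, E all held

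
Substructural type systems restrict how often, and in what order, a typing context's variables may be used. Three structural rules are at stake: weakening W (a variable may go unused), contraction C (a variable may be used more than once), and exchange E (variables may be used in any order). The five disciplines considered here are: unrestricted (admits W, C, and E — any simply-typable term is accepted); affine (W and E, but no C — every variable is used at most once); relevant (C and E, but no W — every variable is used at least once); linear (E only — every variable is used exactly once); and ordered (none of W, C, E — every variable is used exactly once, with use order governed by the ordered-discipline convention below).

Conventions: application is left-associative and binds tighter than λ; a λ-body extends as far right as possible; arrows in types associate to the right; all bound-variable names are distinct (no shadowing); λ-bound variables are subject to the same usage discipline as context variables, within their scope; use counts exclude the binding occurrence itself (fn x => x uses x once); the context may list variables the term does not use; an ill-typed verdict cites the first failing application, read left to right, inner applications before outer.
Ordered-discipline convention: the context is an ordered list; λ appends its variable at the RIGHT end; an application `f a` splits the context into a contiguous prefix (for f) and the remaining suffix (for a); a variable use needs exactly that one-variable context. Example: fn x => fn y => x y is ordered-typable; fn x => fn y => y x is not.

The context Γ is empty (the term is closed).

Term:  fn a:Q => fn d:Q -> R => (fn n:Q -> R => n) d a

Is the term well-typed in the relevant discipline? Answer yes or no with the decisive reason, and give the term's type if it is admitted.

yes — a, d, n: all used, weakening unneeded; term : Q -> (Q -> R) -> R
use counts: a [bound]: 1×; d [bound]: 1×; n [bound]: 1×
left-to-right use order: n, d, a
typing: well-typed at Q -> (Q -> R) -> R
summary: ordered ✗ | linear ✓ | affine ✓ | relevant ✓ | unrestricted ✓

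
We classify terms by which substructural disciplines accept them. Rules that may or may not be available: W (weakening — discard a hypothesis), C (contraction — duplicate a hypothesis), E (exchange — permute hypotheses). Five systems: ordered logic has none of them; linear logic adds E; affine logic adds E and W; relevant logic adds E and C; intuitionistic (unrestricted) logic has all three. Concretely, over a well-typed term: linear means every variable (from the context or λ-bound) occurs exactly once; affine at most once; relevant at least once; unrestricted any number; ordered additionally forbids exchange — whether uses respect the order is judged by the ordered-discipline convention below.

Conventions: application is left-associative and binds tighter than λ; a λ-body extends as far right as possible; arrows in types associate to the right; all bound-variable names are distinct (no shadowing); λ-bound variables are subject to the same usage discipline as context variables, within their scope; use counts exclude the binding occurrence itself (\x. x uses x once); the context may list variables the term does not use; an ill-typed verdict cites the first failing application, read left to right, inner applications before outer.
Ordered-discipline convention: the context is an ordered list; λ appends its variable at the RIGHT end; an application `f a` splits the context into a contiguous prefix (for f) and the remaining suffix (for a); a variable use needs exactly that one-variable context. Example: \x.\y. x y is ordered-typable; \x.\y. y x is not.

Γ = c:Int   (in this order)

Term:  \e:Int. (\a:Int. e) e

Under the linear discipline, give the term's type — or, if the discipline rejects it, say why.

not well-typed under linear — e ×2 used more than once (contraction); unused: c, a — weakening required
variable uses: c=0, e [bound]=2, a [bound]=0
use order (left to right): e, e
typing: ✓ — Int -> Int
summary: ordered ✗; linear ✗; affine ✗; relevant ✗; unrestricted ✓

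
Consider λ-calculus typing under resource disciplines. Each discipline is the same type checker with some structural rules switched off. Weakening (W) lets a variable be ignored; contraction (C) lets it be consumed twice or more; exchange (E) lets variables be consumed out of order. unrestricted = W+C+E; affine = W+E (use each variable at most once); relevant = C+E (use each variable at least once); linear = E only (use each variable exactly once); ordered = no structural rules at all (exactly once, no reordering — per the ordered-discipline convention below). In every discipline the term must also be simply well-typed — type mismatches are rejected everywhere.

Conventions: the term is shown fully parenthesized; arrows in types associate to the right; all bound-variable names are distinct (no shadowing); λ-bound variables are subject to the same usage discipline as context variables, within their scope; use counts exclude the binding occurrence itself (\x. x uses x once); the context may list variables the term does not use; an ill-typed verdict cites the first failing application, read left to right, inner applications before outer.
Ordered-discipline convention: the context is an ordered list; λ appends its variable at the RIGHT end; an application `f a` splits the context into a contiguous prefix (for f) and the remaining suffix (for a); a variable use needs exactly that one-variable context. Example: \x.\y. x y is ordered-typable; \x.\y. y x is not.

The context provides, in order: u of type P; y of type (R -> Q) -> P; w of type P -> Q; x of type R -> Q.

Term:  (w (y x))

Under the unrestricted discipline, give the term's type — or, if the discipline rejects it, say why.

term : Q
counts: u: 0×; y: 1×; w: 1×; x: 1×
left-to-right use order: w, y, x
typing: ✓ — Q
all disciplines: ordered ✗ · linear ✗ · affine ✓ · relevant ✗ · unrestricted ✓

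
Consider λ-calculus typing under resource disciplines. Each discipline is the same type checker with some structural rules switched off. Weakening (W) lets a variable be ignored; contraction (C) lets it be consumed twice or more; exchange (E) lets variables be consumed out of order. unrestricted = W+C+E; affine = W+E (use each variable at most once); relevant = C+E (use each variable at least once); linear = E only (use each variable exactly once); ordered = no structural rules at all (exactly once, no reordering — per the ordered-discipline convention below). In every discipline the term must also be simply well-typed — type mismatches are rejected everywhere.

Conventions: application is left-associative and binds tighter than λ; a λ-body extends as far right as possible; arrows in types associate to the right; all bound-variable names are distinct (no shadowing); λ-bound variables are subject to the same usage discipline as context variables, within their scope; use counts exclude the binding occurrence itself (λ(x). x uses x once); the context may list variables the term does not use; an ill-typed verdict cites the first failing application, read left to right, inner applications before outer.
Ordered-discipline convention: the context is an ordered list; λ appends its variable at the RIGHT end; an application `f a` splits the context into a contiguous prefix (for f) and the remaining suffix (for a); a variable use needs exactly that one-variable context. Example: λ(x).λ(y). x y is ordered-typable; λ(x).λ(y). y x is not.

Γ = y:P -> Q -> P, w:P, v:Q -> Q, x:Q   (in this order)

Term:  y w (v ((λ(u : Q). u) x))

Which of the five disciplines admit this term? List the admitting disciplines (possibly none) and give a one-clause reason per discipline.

admitted in: ordered, linear, affine, relevant, unrestricted
use counts: y: 1×, w: 1×, v: 1×, x: 1×, u (λ-bound): 1×
use order (left to right): y, w, v, u, x
typing: well-typed at P
ordered: ✓ — y, w, v, x, u once each; derivable with no W/C/E
linear: ✓ — single use per variable (y, w, v, x, u)
affine: ✓ — no duplicate uses among y, w, v, x, u
relevant: ✓ — at least one use each (y, w, v, x, u)
unrestricted: ✓ — simply typable at P; W, C, E all held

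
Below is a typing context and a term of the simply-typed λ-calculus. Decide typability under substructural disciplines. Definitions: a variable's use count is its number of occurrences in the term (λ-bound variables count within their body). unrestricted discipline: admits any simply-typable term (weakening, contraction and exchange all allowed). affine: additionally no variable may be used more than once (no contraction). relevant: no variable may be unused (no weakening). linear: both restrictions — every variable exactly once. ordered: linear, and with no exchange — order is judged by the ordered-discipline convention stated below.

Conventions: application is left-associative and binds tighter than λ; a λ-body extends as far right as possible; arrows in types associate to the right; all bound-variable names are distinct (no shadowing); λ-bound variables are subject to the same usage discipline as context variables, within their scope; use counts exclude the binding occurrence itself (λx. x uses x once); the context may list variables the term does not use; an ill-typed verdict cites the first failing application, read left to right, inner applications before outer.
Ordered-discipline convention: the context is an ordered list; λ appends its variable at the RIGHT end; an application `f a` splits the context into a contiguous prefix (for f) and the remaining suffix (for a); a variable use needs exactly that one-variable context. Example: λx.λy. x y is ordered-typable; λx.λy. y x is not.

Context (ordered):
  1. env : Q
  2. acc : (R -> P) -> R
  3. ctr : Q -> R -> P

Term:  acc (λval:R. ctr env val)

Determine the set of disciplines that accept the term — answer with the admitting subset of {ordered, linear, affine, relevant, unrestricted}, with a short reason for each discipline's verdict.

admitted by: linear, affine, relevant, unrestricted
variable uses: env: 1, acc: 1, ctr: 1, val [bound]: 1
uses in reading order: acc, ctr, env, val
typing: well-typed — term : R
ordered: ✗, needs exchange: uses follow acc, ctr, env, val
linear: ✓, single use per variable (env, acc, ctr, val)
affine: ✓, env, acc, ctr, val: no repeats, contraction unneeded
relevant: ✓, every one of env, acc, ctr, val appears
unrestricted: ✓, simply typable at R; W, C, E all held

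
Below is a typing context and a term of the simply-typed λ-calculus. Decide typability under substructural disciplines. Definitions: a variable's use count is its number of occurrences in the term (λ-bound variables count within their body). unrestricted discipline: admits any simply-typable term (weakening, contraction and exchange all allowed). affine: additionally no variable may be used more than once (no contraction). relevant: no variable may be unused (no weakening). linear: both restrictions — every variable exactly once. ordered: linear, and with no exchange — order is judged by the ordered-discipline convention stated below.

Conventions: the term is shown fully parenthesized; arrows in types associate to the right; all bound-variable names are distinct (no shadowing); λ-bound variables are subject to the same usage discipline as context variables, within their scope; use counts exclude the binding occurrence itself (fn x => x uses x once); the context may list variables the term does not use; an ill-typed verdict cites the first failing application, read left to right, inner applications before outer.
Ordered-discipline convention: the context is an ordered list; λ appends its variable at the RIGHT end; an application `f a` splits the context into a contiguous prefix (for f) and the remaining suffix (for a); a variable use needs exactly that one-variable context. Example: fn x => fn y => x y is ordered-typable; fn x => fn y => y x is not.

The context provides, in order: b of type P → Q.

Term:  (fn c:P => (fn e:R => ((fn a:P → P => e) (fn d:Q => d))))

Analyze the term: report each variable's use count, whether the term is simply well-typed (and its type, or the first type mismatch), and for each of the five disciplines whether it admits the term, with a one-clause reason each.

usage: b: 0×, c [bound]: 0×, e [bound]: 1×, a [bound]: 0×, d [bound]: 1×
order of uses: e, d
typing: ill-typed: an application expects P → P but receives Q → Q
ordered: ✗ — a type mismatch blocks all five
linear: ✗ — the type mismatch rejects it
affine: ✗ — not simply typable
relevant: ✗ — fails simple typing
unrestricted: ✗ — a type mismatch blocks all five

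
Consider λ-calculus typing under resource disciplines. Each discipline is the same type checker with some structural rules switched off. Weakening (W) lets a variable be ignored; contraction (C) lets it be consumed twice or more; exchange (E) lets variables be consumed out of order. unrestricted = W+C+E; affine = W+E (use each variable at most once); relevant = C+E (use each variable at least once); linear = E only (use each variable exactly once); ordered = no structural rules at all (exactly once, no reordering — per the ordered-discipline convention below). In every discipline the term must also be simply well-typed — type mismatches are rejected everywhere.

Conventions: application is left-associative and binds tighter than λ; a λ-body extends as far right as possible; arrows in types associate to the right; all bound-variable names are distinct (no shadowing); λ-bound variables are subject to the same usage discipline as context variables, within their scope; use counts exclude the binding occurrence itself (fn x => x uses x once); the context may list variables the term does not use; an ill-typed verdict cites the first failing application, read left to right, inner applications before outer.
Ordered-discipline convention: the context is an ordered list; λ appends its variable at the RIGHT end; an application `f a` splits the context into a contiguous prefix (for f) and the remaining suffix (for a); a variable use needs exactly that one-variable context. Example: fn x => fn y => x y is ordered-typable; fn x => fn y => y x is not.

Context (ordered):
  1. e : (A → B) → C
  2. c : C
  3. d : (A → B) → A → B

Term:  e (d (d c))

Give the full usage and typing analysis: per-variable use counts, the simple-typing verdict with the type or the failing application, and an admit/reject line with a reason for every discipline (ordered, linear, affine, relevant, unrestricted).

usage: e=1; c=1; d=2
order of uses: e, d, d, c
typing: ill-typed: a function awaiting A → B gets C
ordered ✗ (the type mismatch rejects it)
linear ✗ (not simply typable)
affine ✗ (fails simple typing)
relevant ✗ (a type mismatch blocks all five)
unrestricted ✗ (the type mismatch rejects it)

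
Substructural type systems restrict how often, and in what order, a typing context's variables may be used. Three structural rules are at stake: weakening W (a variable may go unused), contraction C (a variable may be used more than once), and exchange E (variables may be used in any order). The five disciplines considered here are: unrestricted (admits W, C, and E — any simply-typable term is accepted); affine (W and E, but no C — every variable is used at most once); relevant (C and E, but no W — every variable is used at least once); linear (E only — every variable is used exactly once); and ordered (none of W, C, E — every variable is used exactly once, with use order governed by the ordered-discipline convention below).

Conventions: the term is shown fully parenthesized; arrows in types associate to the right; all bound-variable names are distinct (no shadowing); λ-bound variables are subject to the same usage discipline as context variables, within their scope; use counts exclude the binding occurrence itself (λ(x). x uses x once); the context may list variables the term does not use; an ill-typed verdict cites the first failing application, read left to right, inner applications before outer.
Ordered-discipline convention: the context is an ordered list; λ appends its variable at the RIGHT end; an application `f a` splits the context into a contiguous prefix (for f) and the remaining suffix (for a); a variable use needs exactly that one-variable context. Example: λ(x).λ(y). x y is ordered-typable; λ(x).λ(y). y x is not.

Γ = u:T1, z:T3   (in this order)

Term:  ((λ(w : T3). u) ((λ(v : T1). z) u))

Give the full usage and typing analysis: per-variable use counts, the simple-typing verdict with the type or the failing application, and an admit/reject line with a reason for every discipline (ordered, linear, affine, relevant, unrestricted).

counts: u: 2×; z: 1×; w (λ-bound): 0×; v (λ-bound): 0×
uses in reading order: u, z, u
typing: well-typed — term : T1
ordered ✗ (u ×2 used more than once (contraction); w, v never used (weakening))
linear ✗ (u ×2 used more than once (contraction); w, v never used (weakening))
affine ✗ (u ×2 used more than once (contraction))
relevant ✗ (w, v never used (weakening))
unrestricted ✓ (simply typable at T1; W, C, E all held)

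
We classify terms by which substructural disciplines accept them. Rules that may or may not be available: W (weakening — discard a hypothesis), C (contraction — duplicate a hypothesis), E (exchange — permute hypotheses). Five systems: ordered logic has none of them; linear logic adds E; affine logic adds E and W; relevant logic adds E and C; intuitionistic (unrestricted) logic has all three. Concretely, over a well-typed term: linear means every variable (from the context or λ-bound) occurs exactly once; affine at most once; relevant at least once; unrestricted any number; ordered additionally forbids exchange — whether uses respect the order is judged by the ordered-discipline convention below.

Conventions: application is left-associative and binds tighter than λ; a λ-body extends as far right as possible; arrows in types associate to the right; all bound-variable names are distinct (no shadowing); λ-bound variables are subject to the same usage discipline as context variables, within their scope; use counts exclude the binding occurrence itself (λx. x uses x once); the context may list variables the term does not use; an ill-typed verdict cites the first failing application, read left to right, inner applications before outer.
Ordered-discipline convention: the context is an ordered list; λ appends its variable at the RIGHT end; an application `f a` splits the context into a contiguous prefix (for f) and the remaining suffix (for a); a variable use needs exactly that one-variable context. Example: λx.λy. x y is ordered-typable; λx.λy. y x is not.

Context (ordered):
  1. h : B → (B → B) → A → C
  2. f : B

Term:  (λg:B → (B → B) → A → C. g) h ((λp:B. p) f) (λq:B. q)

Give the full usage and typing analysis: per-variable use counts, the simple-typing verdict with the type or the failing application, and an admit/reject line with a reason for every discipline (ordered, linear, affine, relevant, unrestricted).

usage: h ×1, f ×1, g (λ-bound) ×1, p (λ-bound) ×1, q (λ-bound) ×1
uses in reading order: g, h, p, f, q
typing: the term checks, with type A → C
ordered ✓ (h, f, g, p, q once each; derivable with no W/C/E)
linear ✓ (single use per variable (h, f, g, p, q))
affine ✓ (no duplicate uses among h, f, g, p, q)
relevant ✓ (at least one use each (h, f, g, p, q))
unrestricted ✓ (simply typable at A → C; W, C, E all held)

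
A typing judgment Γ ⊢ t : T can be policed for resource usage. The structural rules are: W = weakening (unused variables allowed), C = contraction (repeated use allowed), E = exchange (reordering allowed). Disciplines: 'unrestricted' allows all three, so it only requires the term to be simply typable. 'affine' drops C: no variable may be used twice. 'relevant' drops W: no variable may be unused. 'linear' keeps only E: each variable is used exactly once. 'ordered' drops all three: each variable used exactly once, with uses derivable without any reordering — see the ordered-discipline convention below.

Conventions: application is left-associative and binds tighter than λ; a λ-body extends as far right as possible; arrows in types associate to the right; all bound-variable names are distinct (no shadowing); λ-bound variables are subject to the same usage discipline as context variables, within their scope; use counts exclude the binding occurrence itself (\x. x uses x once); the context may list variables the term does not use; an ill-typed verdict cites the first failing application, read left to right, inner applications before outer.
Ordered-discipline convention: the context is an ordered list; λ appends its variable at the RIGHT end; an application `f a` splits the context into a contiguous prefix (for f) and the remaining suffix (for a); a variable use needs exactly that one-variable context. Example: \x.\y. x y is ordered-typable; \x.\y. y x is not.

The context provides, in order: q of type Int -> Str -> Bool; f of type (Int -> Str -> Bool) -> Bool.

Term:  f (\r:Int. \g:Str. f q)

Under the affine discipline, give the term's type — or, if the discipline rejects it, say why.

not well-typed under affine — repeated use of f ×2
counts: q=1, f=2, r (λ-bound)=0, g (λ-bound)=0
left-to-right use order: f, f, q
typing: well-typed at Bool
across the five disciplines: ordered ✗ · linear ✗ · affine ✗ · relevant ✗ · unrestricted ✓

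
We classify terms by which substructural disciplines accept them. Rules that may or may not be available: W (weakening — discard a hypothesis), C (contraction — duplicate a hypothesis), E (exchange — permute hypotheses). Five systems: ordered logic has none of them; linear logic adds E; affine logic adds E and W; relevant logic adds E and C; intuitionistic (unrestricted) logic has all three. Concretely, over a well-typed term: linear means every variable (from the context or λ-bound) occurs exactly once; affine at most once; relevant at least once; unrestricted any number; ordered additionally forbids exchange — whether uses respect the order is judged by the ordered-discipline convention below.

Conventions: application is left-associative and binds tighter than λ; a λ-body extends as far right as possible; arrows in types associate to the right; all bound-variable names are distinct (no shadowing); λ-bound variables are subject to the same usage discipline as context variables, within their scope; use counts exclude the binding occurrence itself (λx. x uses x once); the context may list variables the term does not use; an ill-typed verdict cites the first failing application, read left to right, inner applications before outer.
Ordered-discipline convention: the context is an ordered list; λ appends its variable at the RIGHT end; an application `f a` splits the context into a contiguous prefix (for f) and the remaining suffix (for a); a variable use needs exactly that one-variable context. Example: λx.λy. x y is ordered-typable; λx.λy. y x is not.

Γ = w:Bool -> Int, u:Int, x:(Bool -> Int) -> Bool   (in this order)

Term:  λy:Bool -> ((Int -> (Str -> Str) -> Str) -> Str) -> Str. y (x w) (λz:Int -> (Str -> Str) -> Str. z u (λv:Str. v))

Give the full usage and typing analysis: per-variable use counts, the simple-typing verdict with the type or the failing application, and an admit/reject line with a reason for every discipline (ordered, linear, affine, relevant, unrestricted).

usage: w ×1, u ×1, x ×1, y [bound] ×1, z [bound] ×1, v [bound] ×1
uses in reading order: y, x, w, z, u, v
typing: well-typed — term : (Bool -> ((Int -> (Str -> Str) -> Str) -> Str) -> Str) -> Str
ordered: ✗, use order y, x, w, z, u, v needs exchange
linear: ✓, w, u, x, y, z, v: one use apiece
affine: ✓, w, u, x, y, z, v: no repeats, contraction unneeded
relevant: ✓, at least one use each (w, u, x, y, z, v)
unrestricted: ✓, well-typed at (Bool -> ((Int -> (Str -> Str) -> Str) -> Str) -> Str) -> Str; no restrictions here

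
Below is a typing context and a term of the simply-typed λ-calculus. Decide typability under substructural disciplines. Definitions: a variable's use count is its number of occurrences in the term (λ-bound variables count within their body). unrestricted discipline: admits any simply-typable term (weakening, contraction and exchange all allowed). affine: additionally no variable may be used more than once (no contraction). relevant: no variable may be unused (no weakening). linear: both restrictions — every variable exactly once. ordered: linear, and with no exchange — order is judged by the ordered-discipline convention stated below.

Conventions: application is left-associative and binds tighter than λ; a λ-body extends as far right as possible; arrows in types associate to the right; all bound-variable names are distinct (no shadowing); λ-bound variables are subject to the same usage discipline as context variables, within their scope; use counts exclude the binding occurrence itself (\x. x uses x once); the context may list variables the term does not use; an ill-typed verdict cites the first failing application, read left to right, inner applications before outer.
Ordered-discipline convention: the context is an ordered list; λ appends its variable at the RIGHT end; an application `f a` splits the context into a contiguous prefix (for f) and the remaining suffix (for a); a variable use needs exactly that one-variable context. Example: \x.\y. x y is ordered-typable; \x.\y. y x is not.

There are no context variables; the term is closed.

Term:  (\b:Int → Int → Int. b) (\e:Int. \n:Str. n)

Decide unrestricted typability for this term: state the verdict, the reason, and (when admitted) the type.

no — not simply typable
counts: b (λ-bound): 1; e (λ-bound): 0; n (λ-bound): 1
order of uses: b, n
typing: ill-typed: argument of type Int → Str → Str where Int → Int → Int is required
per-discipline verdicts: ordered ✗ | linear ✗ | affine ✗ | relevant ✗ | unrestricted ✗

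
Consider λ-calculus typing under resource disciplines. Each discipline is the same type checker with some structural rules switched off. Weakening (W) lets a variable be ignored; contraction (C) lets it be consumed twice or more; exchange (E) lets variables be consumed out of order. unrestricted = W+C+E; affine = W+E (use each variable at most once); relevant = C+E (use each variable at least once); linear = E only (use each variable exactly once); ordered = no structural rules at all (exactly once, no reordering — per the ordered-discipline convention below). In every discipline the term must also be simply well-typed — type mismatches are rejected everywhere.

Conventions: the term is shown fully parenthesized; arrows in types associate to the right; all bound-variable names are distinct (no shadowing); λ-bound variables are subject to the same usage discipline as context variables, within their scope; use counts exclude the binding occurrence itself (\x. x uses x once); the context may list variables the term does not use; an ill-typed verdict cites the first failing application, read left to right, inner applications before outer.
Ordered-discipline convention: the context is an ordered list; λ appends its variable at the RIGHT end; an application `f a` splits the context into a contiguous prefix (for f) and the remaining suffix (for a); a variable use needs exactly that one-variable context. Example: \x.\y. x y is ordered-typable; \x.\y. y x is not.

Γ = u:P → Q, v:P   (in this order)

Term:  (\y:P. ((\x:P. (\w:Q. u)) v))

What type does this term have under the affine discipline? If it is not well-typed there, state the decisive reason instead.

term : P → Q → P → Q
usage: u: 1; v: 1; y (bound): 0; x (bound): 0; w (bound): 0
left-to-right use order: u, v
typing: well-typed — term : P → Q → P → Q
all disciplines: ordered ✗ · linear ✗ · affine ✓ · relevant ✗ · unrestricted ✓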